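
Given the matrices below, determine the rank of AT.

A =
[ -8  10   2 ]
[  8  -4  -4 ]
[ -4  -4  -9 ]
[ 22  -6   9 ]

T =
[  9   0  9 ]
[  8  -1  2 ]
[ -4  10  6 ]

3

First compute AT:
[[  0,  10, -40],
 [ 56, -36,  40],
 [-32, -86, -98],
 [114,  96, 240]]
Now row reduce the product.
Swap R1 ↔ R2
R3 ← R3 + (4/7)·R1: [0, -746/7, -526/7]
R4 ← R4 − (57/28)·R1: [0, 1185/7, 1110/7]
R3 ← R3 + (373/35)·R2: [0, 0, -3510/7]
R4 ← R4 − (237/14)·R2: [0, 0, 5850/7]
R4 ← R4 + (5/3)·R3: [0, 0, 0]
3 nonzero rows, so rank(AT) = 3.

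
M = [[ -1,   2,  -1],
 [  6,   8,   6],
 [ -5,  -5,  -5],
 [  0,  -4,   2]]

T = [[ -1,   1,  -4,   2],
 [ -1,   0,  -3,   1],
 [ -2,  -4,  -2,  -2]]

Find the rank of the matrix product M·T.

First compute MT:
[[  1,   3,   0,   2],
 [-26, -18, -60,   8],
 [ 20,  15,  45,  -5],
 [  0,  -8,   8,  -8]]
Now row reduce the product.
R2 ← R2 + (26)·R1: [0, 60, -60, 60]
R3 ← R3 − (20)·R1: [0, -45, 45, -45]
R3 ← R3 + (3/4)·R2: [0, 0, 0, 0]
R4 ← R4 + (2/15)·R2: [0, 0, 0, 0]
2 nonzero rows, so rank(MT) = 2.

2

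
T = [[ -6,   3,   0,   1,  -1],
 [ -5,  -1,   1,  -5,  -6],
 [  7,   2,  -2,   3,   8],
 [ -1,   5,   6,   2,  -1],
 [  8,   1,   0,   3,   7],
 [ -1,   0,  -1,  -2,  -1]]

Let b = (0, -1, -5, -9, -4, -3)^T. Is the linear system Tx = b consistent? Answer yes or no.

no

Row reduce the augmented matrix [T | b].
R2 ← R2 − (5/6)·R1: [0, -7/2, 1, -35/6, -31/6, -1]
R3 ← R3 + (7/6)·R1: [0, 11/2, -2, 25/6, 41/6, -5]
R4 ← R4 − (1/6)·R1: [0, 9/2, 6, 11/6, -5/6, -9]
R5 ← R5 + (4/3)·R1: [0, 5, 0, 13/3, 17/3, -4]
R6 ← R6 − (1/6)·R1: [0, -1/2, -1, -13/6, -5/6, -3]
R3 ← R3 + (11/7)·R2: [0, 0, -3/7, -5, -9/7, -46/7]
R4 ← R4 + (9/7)·R2: [0, 0, 51/7, -17/3, -157/21, -72/7]
R5 ← R5 + (10/7)·R2: [0, 0, 10/7, -4, -12/7, -38/7]
R6 ← R6 − (1/7)·R2: [0, 0, -8/7, -4/3, -2/21, -20/7]
R4 ← R4 + (17)·R3: [0, 0, 0, -272/3, -88/3, -122]
R5 ← R5 + (10/3)·R3: [0, 0, 0, -62/3, -6, -82/3]
R6 ← R6 − (8/3)·R3: [0, 0, 0, 12, 10/3, 44/3]
R5 ← R5 − (31/136)·R4: [0, 0, 0, 0, 35/51, 97/204]
R6 ← R6 + (9/68)·R4: [0, 0, 0, 0, -28/51, -151/102]
R6 ← R6 + (4/5)·R5: [0, 0, 0, 0, 0, -11/10]
The echelon form has 6 nonzero rows; the last pivot sits in the augmented column, so rank(T) = 5 but rank([T|b]) = 6.
Since the ranks differ, the system is inconsistent.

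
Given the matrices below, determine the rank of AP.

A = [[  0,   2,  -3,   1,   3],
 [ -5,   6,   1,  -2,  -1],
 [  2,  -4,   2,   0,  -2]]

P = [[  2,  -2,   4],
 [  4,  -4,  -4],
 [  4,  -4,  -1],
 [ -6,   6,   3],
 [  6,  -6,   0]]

2

First compute AP:
[[  8,  -8,  -2],
 [ 24, -24, -51],
 [-16,  16,  22]]
Now row reduce the product.
R2 ← R2 − (3)·R1: [0, 0, -45]
R3 ← R3 + (2)·R1: [0, 0, 18]
R3 ← R3 + (2/5)·R2: [0, 0, 0]
2 nonzero rows, so rank(AP) = 2.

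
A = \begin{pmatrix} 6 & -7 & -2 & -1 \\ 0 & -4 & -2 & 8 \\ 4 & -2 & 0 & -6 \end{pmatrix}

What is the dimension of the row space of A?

Row reduce to echelon form.
R3 ← R3 − (2/3)·R1: [0, 8/3, 4/3, -16/3]
R3 ← R3 + (2/3)·R2: [0, 0, 0, 0]
Echelon form has 2 nonzero rows, so rank(A) = 2.
The row space has dimension equal to the rank: 2.

2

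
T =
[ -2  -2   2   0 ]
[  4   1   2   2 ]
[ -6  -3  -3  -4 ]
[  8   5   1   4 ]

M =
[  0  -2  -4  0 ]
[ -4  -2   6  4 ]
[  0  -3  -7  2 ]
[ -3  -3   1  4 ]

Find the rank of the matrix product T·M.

3

First compute TM:
[[  8,   2, -18,  -4],
 [-10, -22, -22,  16],
 [ 24,  39,  23, -34],
 [-32, -41,  -5,  38]]
Now row reduce the product.
R2 ← R2 + (5/4)·R1: [0, -39/2, -89/2, 11]
R3 ← R3 − (3)·R1: [0, 33, 77, -22]
R4 ← R4 + (4)·R1: [0, -33, -77, 22]
R3 ← R3 + (22/13)·R2: [0, 0, 22/13, -44/13]
R4 ← R4 − (22/13)·R2: [0, 0, -22/13, 44/13]
R4 ← R4 + R3: [0, 0, 0, 0]
3 nonzero rows, so rank(TM) = 3.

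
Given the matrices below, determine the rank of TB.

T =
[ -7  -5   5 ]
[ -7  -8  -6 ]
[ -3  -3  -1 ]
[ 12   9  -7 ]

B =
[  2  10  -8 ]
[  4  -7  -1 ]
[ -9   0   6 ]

First compute TB:
[[-79, -35,  91],
 [  8, -14,  28],
 [ -9,  -9,  21],
 [123,  57, -147]]
Now row reduce the product.
R2 ← R2 + (8/79)·R1: [0, -1386/79, 2940/79]
R3 ← R3 − (9/79)·R1: [0, -396/79, 840/79]
R4 ← R4 + (123/79)·R1: [0, 198/79, -420/79]
R3 ← R3 − (2/7)·R2: [0, 0, 0]
R4 ← R4 + (1/7)·R2: [0, 0, 0]
2 nonzero rows, so rank(TB) = 2.

2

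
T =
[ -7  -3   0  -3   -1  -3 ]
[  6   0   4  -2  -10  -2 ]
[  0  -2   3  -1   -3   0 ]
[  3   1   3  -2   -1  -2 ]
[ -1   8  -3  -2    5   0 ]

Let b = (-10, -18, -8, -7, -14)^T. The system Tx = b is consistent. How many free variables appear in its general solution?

Row reduce the augmented matrix [T | b].
R2 ← R2 + (6/7)·R1: [0, -18/7, 4, -32/7, -76/7, -32/7, -186/7]
R4 ← R4 + (3/7)·R1: [0, -2/7, 3, -23/7, -10/7, -23/7, -79/7]
R5 ← R5 − (1/7)·R1: [0, 59/7, -3, -11/7, 36/7, 3/7, -88/7]
R3 ← R3 − (7/9)·R2: [0, 0, -1/9, 23/9, 49/9, 32/9, 38/3]
R4 ← R4 − (1/9)·R2: [0, 0, 23/9, -25/9, -2/9, -25/9, -25/3]
R5 ← R5 + (59/18)·R2: [0, 0, 91/9, -149/9, -274/9, -131/9, -299/3]
R4 ← R4 + (23)·R3: [0, 0, 0, 56, 125, 79, 283]
R5 ← R5 + (91)·R3: [0, 0, 0, 216, 465, 309, 1053]
R5 ← R5 − (27/7)·R4: [0, 0, 0, 0, -120/7, 30/7, -270/7]
The echelon form has 5 nonzero rows, and every pivot lies in the first 6 columns, so rank(T) = rank([T|b]) = 5.
The system is consistent.
Free variables = (unknowns) − (rank) = 6 − 5 = 1.

1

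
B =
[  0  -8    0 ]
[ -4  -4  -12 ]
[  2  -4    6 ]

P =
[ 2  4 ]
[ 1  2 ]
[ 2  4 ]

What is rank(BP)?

First compute BP:
[[ -8, -16],
 [-36, -72],
 [ 12,  24]]
Now row reduce the product.
R2 ← R2 − (9/2)·R1: [0, 0]
R3 ← R3 + (3/2)·R1: [0, 0]
1 nonzero row, so rank(BP) = 1.

1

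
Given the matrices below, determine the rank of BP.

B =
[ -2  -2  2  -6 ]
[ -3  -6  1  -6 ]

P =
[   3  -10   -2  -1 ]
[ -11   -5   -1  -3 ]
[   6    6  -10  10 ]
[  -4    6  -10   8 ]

2

First compute BP:
[[ 52,   6,  46, -20],
 [ 87,  30,  62, -17]]
Now row reduce the product.
R2 ← R2 − (87/52)·R1: [0, 519/26, -389/26, 214/13]
2 nonzero rows, so rank(BP) = 2.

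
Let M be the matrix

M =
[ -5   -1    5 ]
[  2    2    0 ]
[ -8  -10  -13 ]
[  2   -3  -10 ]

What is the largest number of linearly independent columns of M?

Row reduce to echelon form.
R2 ← R2 + (2/5)·R1: [0, 8/5, 2]
R3 ← R3 − (8/5)·R1: [0, -42/5, -21]
R4 ← R4 + (2/5)·R1: [0, -17/5, -8]
R3 ← R3 + (21/4)·R2: [0, 0, -21/2]
R4 ← R4 + (17/8)·R2: [0, 0, -15/4]
R4 ← R4 − (5/14)·R3: [0, 0, 0]
Echelon form has 3 nonzero rows, so rank(M) = 3.
The rank gives the maximum number of linearly independent columns: 3.

3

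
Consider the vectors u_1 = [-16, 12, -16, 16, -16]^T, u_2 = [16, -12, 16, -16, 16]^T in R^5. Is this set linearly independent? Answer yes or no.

Form the matrix with these vectors as rows and row reduce.
R2 ← R2 + R1: [0, 0, 0, 0, 0]
1 nonzero row, so the 2 vectors span a space of dimension 1.
Since 1 < 2, the vectors are linearly dependent.

no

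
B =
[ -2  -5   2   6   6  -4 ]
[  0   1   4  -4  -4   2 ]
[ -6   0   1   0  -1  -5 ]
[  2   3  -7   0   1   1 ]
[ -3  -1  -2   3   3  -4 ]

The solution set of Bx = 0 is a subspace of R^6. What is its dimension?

Row reduce to echelon form.
R3 ← R3 − (3)·R1: [0, 15, -5, -18, -19, 7]
R4 ← R4 + R1: [0, -2, -5, 6, 7, -3]
R5 ← R5 − (3/2)·R1: [0, 13/2, -5, -6, -6, 2]
R3 ← R3 − (15)·R2: [0, 0, -65, 42, 41, -23]
R4 ← R4 + (2)·R2: [0, 0, 3, -2, -1, 1]
R5 ← R5 − (13/2)·R2: [0, 0, -31, 20, 20, -11]
R4 ← R4 + (3/65)·R3: [0, 0, 0, -4/65, 58/65, -4/65]
R5 ← R5 − (31/65)·R3: [0, 0, 0, -2/65, 29/65, -2/65]
R5 ← R5 − (1/2)·R4: [0, 0, 0, 0, 0, 0]
4 nonzero rows, so rank(B) = 4.
B has 6 columns; by rank–nullity, nullity = 6 − 4 = 2.

2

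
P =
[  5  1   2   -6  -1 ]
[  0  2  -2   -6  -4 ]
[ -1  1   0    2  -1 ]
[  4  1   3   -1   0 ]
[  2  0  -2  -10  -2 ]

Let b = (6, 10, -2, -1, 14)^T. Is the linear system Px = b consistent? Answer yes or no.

Row reduce the augmented matrix [P | b].
R3 ← R3 + (1/5)·R1: [0, 6/5, 2/5, 4/5, -6/5, -4/5]
R4 ← R4 − (4/5)·R1: [0, 1/5, 7/5, 19/5, 4/5, -29/5]
R5 ← R5 − (2/5)·R1: [0, -2/5, -14/5, -38/5, -8/5, 58/5]
R3 ← R3 − (3/5)·R2: [0, 0, 8/5, 22/5, 6/5, -34/5]
R4 ← R4 − (1/10)·R2: [0, 0, 8/5, 22/5, 6/5, -34/5]
R5 ← R5 + (1/5)·R2: [0, 0, -16/5, -44/5, -12/5, 68/5]
R4 ← R4 − R3: [0, 0, 0, 0, 0, 0]
R5 ← R5 + (2)·R3: [0, 0, 0, 0, 0, 0]
The echelon form has 3 nonzero rows, and every pivot lies in the first 5 columns, so rank(P) = rank([P|b]) = 3.
The system is consistent.

yes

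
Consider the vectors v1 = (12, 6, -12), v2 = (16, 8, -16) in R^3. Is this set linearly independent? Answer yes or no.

no

Form the matrix with these vectors as rows and row reduce.
R2 ← R2 − (4/3)·R1: [0, 0, 0]
1 nonzero row, so the 2 vectors span a space of dimension 1.
Since 1 < 2, the vectors are linearly dependent.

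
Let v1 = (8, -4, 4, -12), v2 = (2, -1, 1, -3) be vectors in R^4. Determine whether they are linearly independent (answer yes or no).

Form the matrix with these vectors as rows and row reduce.
R2 ← R2 − (1/4)·R1: [0, 0, 0, 0]
1 nonzero row, so the 2 vectors span a space of dimension 1.
Since 1 < 2, the vectors are linearly dependent.

no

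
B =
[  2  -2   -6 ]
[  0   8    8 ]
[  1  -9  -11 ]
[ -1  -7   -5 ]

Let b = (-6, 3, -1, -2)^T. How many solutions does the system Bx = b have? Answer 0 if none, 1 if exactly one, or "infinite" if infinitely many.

Row reduce the augmented matrix [B | b].
R3 ← R3 − (1/2)·R1: [0, -8, -8, 2]
R4 ← R4 + (1/2)·R1: [0, -8, -8, -5]
R3 ← R3 + R2: [0, 0, 0, 5]
R4 ← R4 + R2: [0, 0, 0, -2]
R4 ← R4 + (2/5)·R3: [0, 0, 0, 0]
The echelon form has 3 nonzero rows; the last pivot sits in the augmented column, so rank(B) = 2 but rank([B|b]) = 3.
Since the ranks differ, the system is inconsistent.
It has no solutions.

0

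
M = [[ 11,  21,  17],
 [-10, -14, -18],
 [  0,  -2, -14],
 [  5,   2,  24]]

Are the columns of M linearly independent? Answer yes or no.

Row reduce M to echelon form.
R2 ← R2 + (10/11)·R1: [0, 56/11, -28/11]
R4 ← R4 − (5/11)·R1: [0, -83/11, 179/11]
R3 ← R3 + (11/28)·R2: [0, 0, -15]
R4 ← R4 + (83/56)·R2: [0, 0, 25/2]
R4 ← R4 + (5/6)·R3: [0, 0, 0]
3 pivots among 3 columns.
Every column is a pivot column, so the columns are linearly independent.

yes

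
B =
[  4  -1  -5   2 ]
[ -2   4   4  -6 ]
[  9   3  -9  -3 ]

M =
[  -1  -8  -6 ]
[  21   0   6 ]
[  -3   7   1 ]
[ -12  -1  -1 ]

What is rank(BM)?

2

First compute BM:
[[-34, -69, -37],
 [146,  50,  46],
 [117, -132, -42]]
Now row reduce the product.
R2 ← R2 + (73/17)·R1: [0, -4187/17, -1919/17]
R3 ← R3 + (117/34)·R1: [0, -12561/34, -5757/34]
R3 ← R3 − (3/2)·R2: [0, 0, 0]
2 nonzero rows, so rank(BM) = 2.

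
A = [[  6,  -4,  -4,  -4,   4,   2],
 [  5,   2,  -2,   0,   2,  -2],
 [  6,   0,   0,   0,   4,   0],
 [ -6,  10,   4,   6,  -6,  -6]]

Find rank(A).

Row reduce to echelon form.
R2 ← R2 − (5/6)·R1: [0, 16/3, 4/3, 10/3, -4/3, -11/3]
R3 ← R3 − R1: [0, 4, 4, 4, 0, -2]
R4 ← R4 + R1: [0, 6, 0, 2, -2, -4]
R3 ← R3 − (3/4)·R2: [0, 0, 3, 3/2, 1, 3/4]
R4 ← R4 − (9/8)·R2: [0, 0, -3/2, -7/4, -1/2, 1/8]
R4 ← R4 + (1/2)·R3: [0, 0, 0, -1, 0, 1/2]
Echelon form has 4 nonzero rows, so rank(A) = 4.

4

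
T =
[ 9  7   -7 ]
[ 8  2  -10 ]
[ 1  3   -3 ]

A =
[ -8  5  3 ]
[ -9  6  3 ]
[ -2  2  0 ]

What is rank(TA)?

2

First compute TA:
[[-121,  73,  48],
 [-62,  32,  30],
 [-29,  17,  12]]
Now row reduce the product.
R2 ← R2 − (62/121)·R1: [0, -654/121, 654/121]
R3 ← R3 − (29/121)·R1: [0, -60/121, 60/121]
R3 ← R3 − (10/109)·R2: [0, 0, 0]
2 nonzero rows, so rank(TA) = 2.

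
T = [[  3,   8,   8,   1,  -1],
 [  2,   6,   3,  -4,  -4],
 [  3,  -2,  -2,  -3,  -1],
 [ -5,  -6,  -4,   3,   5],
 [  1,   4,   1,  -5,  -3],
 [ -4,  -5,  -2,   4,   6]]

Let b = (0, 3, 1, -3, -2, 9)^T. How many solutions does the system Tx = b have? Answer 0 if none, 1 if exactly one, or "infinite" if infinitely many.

Row reduce the augmented matrix [T | b].
R2 ← R2 − (2/3)·R1: [0, 2/3, -7/3, -14/3, -10/3, 3]
R3 ← R3 − R1: [0, -10, -10, -4, 0, 1]
R4 ← R4 + (5/3)·R1: [0, 22/3, 28/3, 14/3, 10/3, -3]
R5 ← R5 − (1/3)·R1: [0, 4/3, -5/3, -16/3, -8/3, -2]
R6 ← R6 + (4/3)·R1: [0, 17/3, 26/3, 16/3, 14/3, 9]
R3 ← R3 + (15)·R2: [0, 0, -45, -74, -50, 46]
R4 ← R4 − (11)·R2: [0, 0, 35, 56, 40, -36]
R5 ← R5 − (2)·R2: [0, 0, 3, 4, 4, -8]
R6 ← R6 − (17/2)·R2: [0, 0, 57/2, 45, 33, -33/2]
R4 ← R4 + (7/9)·R3: [0, 0, 0, -14/9, 10/9, -2/9]
R5 ← R5 + (1/15)·R3: [0, 0, 0, -14/15, 2/3, -74/15]
R6 ← R6 + (19/30)·R3: [0, 0, 0, -28/15, 4/3, 379/30]
R5 ← R5 − (3/5)·R4: [0, 0, 0, 0, 0, -24/5]
R6 ← R6 − (6/5)·R4: [0, 0, 0, 0, 0, 129/10]
R6 ← R6 + (43/16)·R5: [0, 0, 0, 0, 0, 0]
The echelon form has 5 nonzero rows; the last pivot sits in the augmented column, so rank(T) = 4 but rank([T|b]) = 5.
Since the ranks differ, the system is inconsistent.
It has no solutions.

0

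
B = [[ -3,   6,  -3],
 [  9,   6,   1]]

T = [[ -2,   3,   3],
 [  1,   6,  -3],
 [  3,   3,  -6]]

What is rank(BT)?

First compute BT:
[[  3,  18,  -9],
 [ -9,  66,   3]]
Now row reduce the product.
R2 ← R2 + (3)·R1: [0, 120, -24]
2 nonzero rows, so rank(BT) = 2.

2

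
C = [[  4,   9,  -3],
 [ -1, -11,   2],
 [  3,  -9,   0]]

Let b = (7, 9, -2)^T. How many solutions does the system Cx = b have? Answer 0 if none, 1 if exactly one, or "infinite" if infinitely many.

Row reduce the augmented matrix [C | b].
R2 ← R2 + (1/4)·R1: [0, -35/4, 5/4, 43/4]
R3 ← R3 − (3/4)·R1: [0, -63/4, 9/4, -29/4]
R3 ← R3 − (9/5)·R2: [0, 0, 0, -133/5]
The echelon form has 3 nonzero rows; the last pivot sits in the augmented column, so rank(C) = 2 but rank([C|b]) = 3.
Since the ranks differ, the system is inconsistent.
It has no solutions.

0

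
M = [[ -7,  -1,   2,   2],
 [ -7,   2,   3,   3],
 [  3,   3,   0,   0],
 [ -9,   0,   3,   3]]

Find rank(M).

2

Row reduce to echelon form.
R2 ← R2 − R1: [0, 3, 1, 1]
R3 ← R3 + (3/7)·R1: [0, 18/7, 6/7, 6/7]
R4 ← R4 − (9/7)·R1: [0, 9/7, 3/7, 3/7]
R3 ← R3 − (6/7)·R2: [0, 0, 0, 0]
R4 ← R4 − (3/7)·R2: [0, 0, 0, 0]
Echelon form has 2 nonzero rows, so rank(M) = 2.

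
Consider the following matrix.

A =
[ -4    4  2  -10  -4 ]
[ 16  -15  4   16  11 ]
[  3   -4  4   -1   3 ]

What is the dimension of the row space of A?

Row reduce to echelon form.
R2 ← R2 + (4)·R1: [0, 1, 12, -24, -5]
R3 ← R3 + (3/4)·R1: [0, -1, 11/2, -17/2, 0]
R3 ← R3 + R2: [0, 0, 35/2, -65/2, -5]
Echelon form has 3 nonzero rows, so rank(A) = 3.
The row space has dimension equal to the rank: 3.

3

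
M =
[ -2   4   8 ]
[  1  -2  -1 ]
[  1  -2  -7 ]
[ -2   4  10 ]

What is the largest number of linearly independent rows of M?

2

Row reduce to echelon form.
R2 ← R2 + (1/2)·R1: [0, 0, 3]
R3 ← R3 + (1/2)·R1: [0, 0, -3]
R4 ← R4 − R1: [0, 0, 2]
R3 ← R3 + R2: [0, 0, 0]
R4 ← R4 − (2/3)·R2: [0, 0, 0]
Echelon form has 2 nonzero rows, so rank(M) = 2.
The rank gives the maximum number of linearly independent rows: 2.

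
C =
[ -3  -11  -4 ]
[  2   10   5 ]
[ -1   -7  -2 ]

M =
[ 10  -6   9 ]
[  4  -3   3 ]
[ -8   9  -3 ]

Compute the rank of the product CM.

2

First compute CM:
[[-42,  15, -48],
 [ 20,   3,  33],
 [-22,   9, -24]]
Now row reduce the product.
R2 ← R2 + (10/21)·R1: [0, 71/7, 71/7]
R3 ← R3 − (11/21)·R1: [0, 8/7, 8/7]
R3 ← R3 − (8/71)·R2: [0, 0, 0]
2 nonzero rows, so rank(CM) = 2.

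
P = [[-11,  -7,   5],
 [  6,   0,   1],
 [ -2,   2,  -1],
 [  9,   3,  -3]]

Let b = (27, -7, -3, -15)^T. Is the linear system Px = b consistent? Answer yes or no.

yes

Row reduce the augmented matrix [P | b].
R2 ← R2 + (6/11)·R1: [0, -42/11, 41/11, 85/11]
R3 ← R3 − (2/11)·R1: [0, 36/11, -21/11, -87/11]
R4 ← R4 + (9/11)·R1: [0, -30/11, 12/11, 78/11]
R3 ← R3 + (6/7)·R2: [0, 0, 9/7, -9/7]
R4 ← R4 − (5/7)·R2: [0, 0, -11/7, 11/7]
R4 ← R4 + (11/9)·R3: [0, 0, 0, 0]
The echelon form has 3 nonzero rows, and every pivot lies in the first 3 columns, so rank(P) = rank([P|b]) = 3.
The system is consistent.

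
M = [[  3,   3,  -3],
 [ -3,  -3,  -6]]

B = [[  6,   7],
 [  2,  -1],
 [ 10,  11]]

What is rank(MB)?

2

First compute MB:
[[ -6, -15],
 [-84, -84]]
Now row reduce the product.
R2 ← R2 − (14)·R1: [0, 126]
2 nonzero rows, so rank(MB) = 2.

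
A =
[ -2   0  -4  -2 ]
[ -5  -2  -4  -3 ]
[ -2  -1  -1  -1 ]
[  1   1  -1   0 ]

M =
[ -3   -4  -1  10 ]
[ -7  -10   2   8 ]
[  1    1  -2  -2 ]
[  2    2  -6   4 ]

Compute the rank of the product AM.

2

First compute AM:
[[ -2,   0,  22, -20],
 [ 19,  30,  27, -70],
 [ 10,  15,   8, -30],
 [-11, -15,   3,  20]]
Now row reduce the product.
R2 ← R2 + (19/2)·R1: [0, 30, 236, -260]
R3 ← R3 + (5)·R1: [0, 15, 118, -130]
R4 ← R4 − (11/2)·R1: [0, -15, -118, 130]
R3 ← R3 − (1/2)·R2: [0, 0, 0, 0]
R4 ← R4 + (1/2)·R2: [0, 0, 0, 0]
2 nonzero rows, so rank(AM) = 2.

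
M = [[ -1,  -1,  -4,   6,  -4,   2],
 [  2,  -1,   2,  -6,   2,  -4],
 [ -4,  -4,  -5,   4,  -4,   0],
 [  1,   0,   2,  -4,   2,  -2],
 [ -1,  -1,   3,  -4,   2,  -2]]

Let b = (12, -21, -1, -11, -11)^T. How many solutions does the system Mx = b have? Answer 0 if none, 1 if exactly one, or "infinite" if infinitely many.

Row reduce the augmented matrix [M | b].
R2 ← R2 + (2)·R1: [0, -3, -6, 6, -6, 0, 3]
R3 ← R3 − (4)·R1: [0, 0, 11, -20, 12, -8, -49]
R4 ← R4 + R1: [0, -1, -2, 2, -2, 0, 1]
R5 ← R5 − R1: [0, 0, 7, -10, 6, -4, -23]
R4 ← R4 − (1/3)·R2: [0, 0, 0, 0, 0, 0, 0]
R5 ← R5 − (7/11)·R3: [0, 0, 0, 30/11, -18/11, 12/11, 90/11]
Swap R4 ↔ R5
The echelon form has 4 nonzero rows, and every pivot lies in the first 6 columns, so rank(M) = rank([M|b]) = 4.
The system is consistent.
rank = 4 < 6 unknowns, so there are infinitely many solutions.

infinite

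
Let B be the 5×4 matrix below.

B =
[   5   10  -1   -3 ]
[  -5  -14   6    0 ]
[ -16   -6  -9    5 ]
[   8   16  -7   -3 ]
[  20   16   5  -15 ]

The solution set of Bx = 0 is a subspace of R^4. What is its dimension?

Row reduce to echelon form.
R2 ← R2 + R1: [0, -4, 5, -3]
R3 ← R3 + (16/5)·R1: [0, 26, -61/5, -23/5]
R4 ← R4 − (8/5)·R1: [0, 0, -27/5, 9/5]
R5 ← R5 − (4)·R1: [0, -24, 9, -3]
R3 ← R3 + (13/2)·R2: [0, 0, 203/10, -241/10]
R5 ← R5 − (6)·R2: [0, 0, -21, 15]
R4 ← R4 + (54/203)·R3: [0, 0, 0, -936/203]
R5 ← R5 + (30/29)·R3: [0, 0, 0, -288/29]
R5 ← R5 − (28/13)·R4: [0, 0, 0, 0]
4 nonzero rows, so rank(B) = 4.
B has 4 columns; by rank–nullity, nullity = 4 − 4 = 0.

0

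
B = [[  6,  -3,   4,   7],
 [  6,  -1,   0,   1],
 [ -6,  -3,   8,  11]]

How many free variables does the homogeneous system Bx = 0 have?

Row reduce to echelon form.
R2 ← R2 − R1: [0, 2, -4, -6]
R3 ← R3 + R1: [0, -6, 12, 18]
R3 ← R3 + (3)·R2: [0, 0, 0, 0]
2 nonzero rows, so rank(B) = 2.
B has 4 columns; by rank–nullity, nullity = 4 − 2 = 2.

2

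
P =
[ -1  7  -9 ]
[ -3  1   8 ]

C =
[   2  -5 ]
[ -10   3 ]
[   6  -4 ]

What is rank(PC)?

First compute PC:
[[-126,  62],
 [ 32, -14]]
Now row reduce the product.
R2 ← R2 + (16/63)·R1: [0, 110/63]
2 nonzero rows, so rank(PC) = 2.

2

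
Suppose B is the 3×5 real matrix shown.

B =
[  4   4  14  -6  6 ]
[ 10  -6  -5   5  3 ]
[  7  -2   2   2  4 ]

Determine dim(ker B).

Row reduce to echelon form.
R2 ← R2 − (5/2)·R1: [0, -16, -40, 20, -12]
R3 ← R3 − (7/4)·R1: [0, -9, -45/2, 25/2, -13/2]
R3 ← R3 − (9/16)·R2: [0, 0, 0, 5/4, 1/4]
3 nonzero rows, so rank(B) = 3.
B has 5 columns; by rank–nullity, nullity = 5 − 3 = 2.

2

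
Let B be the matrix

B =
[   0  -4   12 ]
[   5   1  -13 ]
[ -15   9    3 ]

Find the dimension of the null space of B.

1

Row reduce to echelon form.
Swap R1 ↔ R2
R3 ← R3 + (3)·R1: [0, 12, -36]
R3 ← R3 + (3)·R2: [0, 0, 0]
2 nonzero rows, so rank(B) = 2.
B has 3 columns; by rank–nullity, nullity = 3 − 2 = 1.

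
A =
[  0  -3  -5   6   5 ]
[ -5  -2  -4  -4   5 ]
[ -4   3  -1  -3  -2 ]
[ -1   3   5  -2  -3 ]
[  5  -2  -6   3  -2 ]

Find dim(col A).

Row reduce to echelon form.
Swap R1 ↔ R2
R3 ← R3 − (4/5)·R1: [0, 23/5, 11/5, 1/5, -6]
R4 ← R4 − (1/5)·R1: [0, 17/5, 29/5, -6/5, -4]
R5 ← R5 + R1: [0, -4, -10, -1, 3]
R3 ← R3 + (23/15)·R2: [0, 0, -82/15, 47/5, 5/3]
R4 ← R4 + (17/15)·R2: [0, 0, 2/15, 28/5, 5/3]
R5 ← R5 − (4/3)·R2: [0, 0, -10/3, -9, -11/3]
R4 ← R4 + (1/41)·R3: [0, 0, 0, 239/41, 70/41]
R5 ← R5 − (25/41)·R3: [0, 0, 0, -604/41, -192/41]
R5 ← R5 + (604/239)·R4: [0, 0, 0, 0, -88/239]
Echelon form has 5 nonzero rows, so rank(A) = 5.
The column space has dimension equal to the rank: 5.

5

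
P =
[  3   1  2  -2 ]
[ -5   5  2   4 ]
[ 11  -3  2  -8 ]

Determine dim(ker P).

Row reduce to echelon form.
R2 ← R2 + (5/3)·R1: [0, 20/3, 16/3, 2/3]
R3 ← R3 − (11/3)·R1: [0, -20/3, -16/3, -2/3]
R3 ← R3 + R2: [0, 0, 0, 0]
2 nonzero rows, so rank(P) = 2.
P has 4 columns; by rank–nullity, nullity = 4 − 2 = 2.

2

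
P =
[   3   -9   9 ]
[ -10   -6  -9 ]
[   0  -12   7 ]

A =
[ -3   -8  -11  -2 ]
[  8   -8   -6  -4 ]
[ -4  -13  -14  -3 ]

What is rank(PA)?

First compute PA:
[[-117, -69, -105,   3],
 [ 18, 245, 272,  71],
 [-124,   5, -26,  27]]
Now row reduce the product.
R2 ← R2 + (2/13)·R1: [0, 3047/13, 3326/13, 929/13]
R3 ← R3 − (124/117)·R1: [0, 3047/39, 3326/39, 929/39]
R3 ← R3 − (1/3)·R2: [0, 0, 0, 0]
2 nonzero rows, so rank(PA) = 2.

2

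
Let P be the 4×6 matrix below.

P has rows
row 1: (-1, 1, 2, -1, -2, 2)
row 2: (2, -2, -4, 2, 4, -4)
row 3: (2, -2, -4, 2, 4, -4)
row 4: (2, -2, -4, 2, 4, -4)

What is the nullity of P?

Row reduce to echelon form.
R2 ← R2 + (2)·R1: [0, 0, 0, 0, 0, 0]
R3 ← R3 + (2)·R1: [0, 0, 0, 0, 0, 0]
R4 ← R4 + (2)·R1: [0, 0, 0, 0, 0, 0]
1 nonzero row, so rank(P) = 1.
P has 6 columns; by rank–nullity, nullity = 6 − 1 = 5.

5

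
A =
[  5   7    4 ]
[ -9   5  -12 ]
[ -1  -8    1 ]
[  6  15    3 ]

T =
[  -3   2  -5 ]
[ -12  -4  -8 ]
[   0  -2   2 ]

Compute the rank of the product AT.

2

First compute AT:
[[-99, -26, -73],
 [-33, -14, -19],
 [ 99,  28,  71],
 [-198, -54, -144]]
Now row reduce the product.
R2 ← R2 − (1/3)·R1: [0, -16/3, 16/3]
R3 ← R3 + R1: [0, 2, -2]
R4 ← R4 − (2)·R1: [0, -2, 2]
R3 ← R3 + (3/8)·R2: [0, 0, 0]
R4 ← R4 − (3/8)·R2: [0, 0, 0]
2 nonzero rows, so rank(AT) = 2.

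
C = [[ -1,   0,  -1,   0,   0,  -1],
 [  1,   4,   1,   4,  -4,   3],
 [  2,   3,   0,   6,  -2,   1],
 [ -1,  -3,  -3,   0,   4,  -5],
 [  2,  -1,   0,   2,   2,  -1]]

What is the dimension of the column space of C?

Row reduce to echelon form.
R2 ← R2 + R1: [0, 4, 0, 4, -4, 2]
R3 ← R3 + (2)·R1: [0, 3, -2, 6, -2, -1]
R4 ← R4 − R1: [0, -3, -2, 0, 4, -4]
R5 ← R5 + (2)·R1: [0, -1, -2, 2, 2, -3]
R3 ← R3 − (3/4)·R2: [0, 0, -2, 3, 1, -5/2]
R4 ← R4 + (3/4)·R2: [0, 0, -2, 3, 1, -5/2]
R5 ← R5 + (1/4)·R2: [0, 0, -2, 3, 1, -5/2]
R4 ← R4 − R3: [0, 0, 0, 0, 0, 0]
R5 ← R5 − R3: [0, 0, 0, 0, 0, 0]
Echelon form has 3 nonzero rows, so rank(C) = 3.
The column space has dimension equal to the rank: 3.

3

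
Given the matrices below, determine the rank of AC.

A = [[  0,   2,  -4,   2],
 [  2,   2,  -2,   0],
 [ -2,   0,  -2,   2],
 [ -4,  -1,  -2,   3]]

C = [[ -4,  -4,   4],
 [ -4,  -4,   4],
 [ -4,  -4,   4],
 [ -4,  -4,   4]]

1

First compute AC:
[[  0,   0,   0],
 [ -8,  -8,   8],
 [  8,   8,  -8],
 [ 16,  16, -16]]
Now row reduce the product.
Swap R1 ↔ R2
R3 ← R3 + R1: [0, 0, 0]
R4 ← R4 + (2)·R1: [0, 0, 0]
1 nonzero row, so rank(AC) = 1.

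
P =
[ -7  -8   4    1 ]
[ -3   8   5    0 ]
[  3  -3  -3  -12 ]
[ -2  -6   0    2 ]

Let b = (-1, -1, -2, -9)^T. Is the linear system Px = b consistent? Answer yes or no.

Row reduce the augmented matrix [P | b].
R2 ← R2 − (3/7)·R1: [0, 80/7, 23/7, -3/7, -4/7]
R3 ← R3 + (3/7)·R1: [0, -45/7, -9/7, -81/7, -17/7]
R4 ← R4 − (2/7)·R1: [0, -26/7, -8/7, 12/7, -61/7]
R3 ← R3 + (9/16)·R2: [0, 0, 9/16, -189/16, -11/4]
R4 ← R4 + (13/40)·R2: [0, 0, -3/40, 63/40, -89/10]
R4 ← R4 + (2/15)·R3: [0, 0, 0, 0, -139/15]
The echelon form has 4 nonzero rows; the last pivot sits in the augmented column, so rank(P) = 3 but rank([P|b]) = 4.
Since the ranks differ, the system is inconsistent.

no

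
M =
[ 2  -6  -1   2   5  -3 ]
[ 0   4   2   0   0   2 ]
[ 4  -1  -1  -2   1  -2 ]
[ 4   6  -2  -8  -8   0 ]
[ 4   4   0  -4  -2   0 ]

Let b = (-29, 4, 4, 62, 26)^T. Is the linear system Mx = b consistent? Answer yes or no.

Row reduce the augmented matrix [M | b].
R3 ← R3 − (2)·R1: [0, 11, 1, -6, -9, 4, 62]
R4 ← R4 − (2)·R1: [0, 18, 0, -12, -18, 6, 120]
R5 ← R5 − (2)·R1: [0, 16, 2, -8, -12, 6, 84]
R3 ← R3 − (11/4)·R2: [0, 0, -9/2, -6, -9, -3/2, 51]
R4 ← R4 − (9/2)·R2: [0, 0, -9, -12, -18, -3, 102]
R5 ← R5 − (4)·R2: [0, 0, -6, -8, -12, -2, 68]
R4 ← R4 − (2)·R3: [0, 0, 0, 0, 0, 0, 0]
R5 ← R5 − (4/3)·R3: [0, 0, 0, 0, 0, 0, 0]
The echelon form has 3 nonzero rows, and every pivot lies in the first 6 columns, so rank(M) = rank([M|b]) = 3.
The system is consistent.

yes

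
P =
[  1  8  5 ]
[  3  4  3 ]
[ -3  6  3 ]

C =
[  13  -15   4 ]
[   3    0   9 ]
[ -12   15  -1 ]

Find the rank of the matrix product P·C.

2

First compute PC:
[[-23,  60,  71],
 [ 15,   0,  45],
 [-57,  90,  39]]
Now row reduce the product.
R2 ← R2 + (15/23)·R1: [0, 900/23, 2100/23]
R3 ← R3 − (57/23)·R1: [0, -1350/23, -3150/23]
R3 ← R3 + (3/2)·R2: [0, 0, 0]
2 nonzero rows, so rank(PC) = 2.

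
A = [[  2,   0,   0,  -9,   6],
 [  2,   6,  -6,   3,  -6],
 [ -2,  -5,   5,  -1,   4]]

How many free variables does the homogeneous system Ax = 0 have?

3

Row reduce to echelon form.
R2 ← R2 − R1: [0, 6, -6, 12, -12]
R3 ← R3 + R1: [0, -5, 5, -10, 10]
R3 ← R3 + (5/6)·R2: [0, 0, 0, 0, 0]
2 nonzero rows, so rank(A) = 2.
A has 5 columns; by rank–nullity, nullity = 5 − 2 = 3.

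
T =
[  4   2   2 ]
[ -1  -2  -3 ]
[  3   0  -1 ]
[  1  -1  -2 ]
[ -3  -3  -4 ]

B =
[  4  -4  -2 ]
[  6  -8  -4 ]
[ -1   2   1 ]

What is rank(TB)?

First compute TB:
[[ 26, -28, -14],
 [-13,  14,   7],
 [ 13, -14,  -7],
 [  0,   0,   0],
 [-26,  28,  14]]
Now row reduce the product.
R2 ← R2 + (1/2)·R1: [0, 0, 0]
R3 ← R3 − (1/2)·R1: [0, 0, 0]
R5 ← R5 + R1: [0, 0, 0]
1 nonzero row, so rank(TB) = 1.

1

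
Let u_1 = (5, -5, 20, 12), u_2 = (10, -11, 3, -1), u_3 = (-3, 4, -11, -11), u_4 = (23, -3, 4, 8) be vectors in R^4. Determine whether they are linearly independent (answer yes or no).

Form the matrix with these vectors as rows and row reduce.
R2 ← R2 − (2)·R1: [0, -1, -37, -25]
R3 ← R3 + (3/5)·R1: [0, 1, 1, -19/5]
R4 ← R4 − (23/5)·R1: [0, 20, -88, -236/5]
R3 ← R3 + R2: [0, 0, -36, -144/5]
R4 ← R4 + (20)·R2: [0, 0, -828, -2736/5]
R4 ← R4 − (23)·R3: [0, 0, 0, 576/5]
4 nonzero rows, so the 4 vectors span a space of dimension 4.
Since 4 = 4, the vectors are linearly independent.

yes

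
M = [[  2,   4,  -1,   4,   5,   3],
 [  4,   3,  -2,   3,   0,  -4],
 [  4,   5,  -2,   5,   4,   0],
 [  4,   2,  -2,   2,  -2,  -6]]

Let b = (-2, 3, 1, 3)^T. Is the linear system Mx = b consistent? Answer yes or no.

Row reduce the augmented matrix [M | b].
R2 ← R2 − (2)·R1: [0, -5, 0, -5, -10, -10, 7]
R3 ← R3 − (2)·R1: [0, -3, 0, -3, -6, -6, 5]
R4 ← R4 − (2)·R1: [0, -6, 0, -6, -12, -12, 7]
R3 ← R3 − (3/5)·R2: [0, 0, 0, 0, 0, 0, 4/5]
R4 ← R4 − (6/5)·R2: [0, 0, 0, 0, 0, 0, -7/5]
R4 ← R4 + (7/4)·R3: [0, 0, 0, 0, 0, 0, 0]
The echelon form has 3 nonzero rows; the last pivot sits in the augmented column, so rank(M) = 2 but rank([M|b]) = 3.
Since the ranks differ, the system is inconsistent.

no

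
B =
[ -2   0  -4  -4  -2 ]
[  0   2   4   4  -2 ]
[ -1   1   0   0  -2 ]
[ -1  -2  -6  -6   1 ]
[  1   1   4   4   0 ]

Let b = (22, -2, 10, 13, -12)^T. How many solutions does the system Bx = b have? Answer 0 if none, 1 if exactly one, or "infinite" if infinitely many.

infinite

Row reduce the augmented matrix [B | b].
R3 ← R3 − (1/2)·R1: [0, 1, 2, 2, -1, -1]
R4 ← R4 − (1/2)·R1: [0, -2, -4, -4, 2, 2]
R5 ← R5 + (1/2)·R1: [0, 1, 2, 2, -1, -1]
R3 ← R3 − (1/2)·R2: [0, 0, 0, 0, 0, 0]
R4 ← R4 + R2: [0, 0, 0, 0, 0, 0]
R5 ← R5 − (1/2)·R2: [0, 0, 0, 0, 0, 0]
The echelon form has 2 nonzero rows, and every pivot lies in the first 5 columns, so rank(B) = rank([B|b]) = 2.
The system is consistent.
rank = 2 < 5 unknowns, so there are infinitely many solutions.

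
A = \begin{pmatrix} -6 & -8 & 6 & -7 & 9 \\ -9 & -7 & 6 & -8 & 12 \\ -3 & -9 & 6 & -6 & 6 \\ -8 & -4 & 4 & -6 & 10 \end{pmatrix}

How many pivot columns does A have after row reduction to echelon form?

Row reduce to echelon form.
R2 ← R2 − (3/2)·R1: [0, 5, -3, 5/2, -3/2]
R3 ← R3 − (1/2)·R1: [0, -5, 3, -5/2, 3/2]
R4 ← R4 − (4/3)·R1: [0, 20/3, -4, 10/3, -2]
R3 ← R3 + R2: [0, 0, 0, 0, 0]
R4 ← R4 − (4/3)·R2: [0, 0, 0, 0, 0]
Echelon form has 2 nonzero rows, so rank(A) = 2.
Each nonzero row contributes one pivot column: 2 pivot columns.

2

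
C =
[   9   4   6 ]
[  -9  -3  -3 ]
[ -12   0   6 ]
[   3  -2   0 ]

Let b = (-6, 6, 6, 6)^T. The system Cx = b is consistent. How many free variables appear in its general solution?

Row reduce the augmented matrix [C | b].
R2 ← R2 + R1: [0, 1, 3, 0]
R3 ← R3 + (4/3)·R1: [0, 16/3, 14, -2]
R4 ← R4 − (1/3)·R1: [0, -10/3, -2, 8]
R3 ← R3 − (16/3)·R2: [0, 0, -2, -2]
R4 ← R4 + (10/3)·R2: [0, 0, 8, 8]
R4 ← R4 + (4)·R3: [0, 0, 0, 0]
The echelon form has 3 nonzero rows, and every pivot lies in the first 3 columns, so rank(C) = rank([C|b]) = 3.
The system is consistent.
Free variables = (unknowns) − (rank) = 3 − 3 = 0.

0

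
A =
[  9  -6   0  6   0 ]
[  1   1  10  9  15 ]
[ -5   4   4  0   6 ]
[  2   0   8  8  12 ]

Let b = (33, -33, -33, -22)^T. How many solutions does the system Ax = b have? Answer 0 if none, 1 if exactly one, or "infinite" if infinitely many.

Row reduce the augmented matrix [A | b].
R2 ← R2 − (1/9)·R1: [0, 5/3, 10, 25/3, 15, -110/3]
R3 ← R3 + (5/9)·R1: [0, 2/3, 4, 10/3, 6, -44/3]
R4 ← R4 − (2/9)·R1: [0, 4/3, 8, 20/3, 12, -88/3]
R3 ← R3 − (2/5)·R2: [0, 0, 0, 0, 0, 0]
R4 ← R4 − (4/5)·R2: [0, 0, 0, 0, 0, 0]
The echelon form has 2 nonzero rows, and every pivot lies in the first 5 columns, so rank(A) = rank([A|b]) = 2.
The system is consistent.
rank = 2 < 5 unknowns, so there are infinitely many solutions.

infinite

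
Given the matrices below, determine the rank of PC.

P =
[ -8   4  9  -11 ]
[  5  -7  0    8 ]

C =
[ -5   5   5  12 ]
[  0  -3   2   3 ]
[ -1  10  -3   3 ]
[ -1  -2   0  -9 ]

First compute PC:
[[ 42,  60, -59,  42],
 [-33,  30,  11, -33]]
Now row reduce the product.
R2 ← R2 + (11/14)·R1: [0, 540/7, -495/14, 0]
2 nonzero rows, so rank(PC) = 2.

2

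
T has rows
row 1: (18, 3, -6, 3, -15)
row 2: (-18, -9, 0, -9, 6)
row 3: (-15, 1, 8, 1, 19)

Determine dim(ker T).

Row reduce to echelon form.
R2 ← R2 + R1: [0, -6, -6, -6, -9]
R3 ← R3 + (5/6)·R1: [0, 7/2, 3, 7/2, 13/2]
R3 ← R3 + (7/12)·R2: [0, 0, -1/2, 0, 5/4]
3 nonzero rows, so rank(T) = 3.
T has 5 columns; by rank–nullity, nullity = 5 − 3 = 2.

2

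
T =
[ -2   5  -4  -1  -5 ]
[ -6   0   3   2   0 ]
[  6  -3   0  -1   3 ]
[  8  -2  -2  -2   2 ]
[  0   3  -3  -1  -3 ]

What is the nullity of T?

Row reduce to echelon form.
R2 ← R2 − (3)·R1: [0, -15, 15, 5, 15]
R3 ← R3 + (3)·R1: [0, 12, -12, -4, -12]
R4 ← R4 + (4)·R1: [0, 18, -18, -6, -18]
R3 ← R3 + (4/5)·R2: [0, 0, 0, 0, 0]
R4 ← R4 + (6/5)·R2: [0, 0, 0, 0, 0]
R5 ← R5 + (1/5)·R2: [0, 0, 0, 0, 0]
2 nonzero rows, so rank(T) = 2.
T has 5 columns; by rank–nullity, nullity = 5 − 2 = 3.

3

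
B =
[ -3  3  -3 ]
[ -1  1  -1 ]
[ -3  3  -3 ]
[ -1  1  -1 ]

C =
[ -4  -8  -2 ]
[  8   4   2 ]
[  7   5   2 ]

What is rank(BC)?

First compute BC:
[[ 15,  21,   6],
 [  5,   7,   2],
 [ 15,  21,   6],
 [  5,   7,   2]]
Now row reduce the product.
R2 ← R2 − (1/3)·R1: [0, 0, 0]
R3 ← R3 − R1: [0, 0, 0]
R4 ← R4 − (1/3)·R1: [0, 0, 0]
1 nonzero row, so rank(BC) = 1.

1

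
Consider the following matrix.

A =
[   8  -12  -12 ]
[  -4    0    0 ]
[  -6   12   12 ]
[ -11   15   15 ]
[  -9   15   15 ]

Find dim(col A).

2

Row reduce to echelon form.
R2 ← R2 + (1/2)·R1: [0, -6, -6]
R3 ← R3 + (3/4)·R1: [0, 3, 3]
R4 ← R4 + (11/8)·R1: [0, -3/2, -3/2]
R5 ← R5 + (9/8)·R1: [0, 3/2, 3/2]
R3 ← R3 + (1/2)·R2: [0, 0, 0]
R4 ← R4 − (1/4)·R2: [0, 0, 0]
R5 ← R5 + (1/4)·R2: [0, 0, 0]
Echelon form has 2 nonzero rows, so rank(A) = 2.
The column space has dimension equal to the rank: 2.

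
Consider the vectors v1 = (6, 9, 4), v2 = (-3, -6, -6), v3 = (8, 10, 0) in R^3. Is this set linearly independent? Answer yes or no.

Form the matrix with these vectors as rows and row reduce.
R2 ← R2 + (1/2)·R1: [0, -3/2, -4]
R3 ← R3 − (4/3)·R1: [0, -2, -16/3]
R3 ← R3 − (4/3)·R2: [0, 0, 0]
2 nonzero rows, so the 3 vectors span a space of dimension 2.
Since 2 < 3, the vectors are linearly dependent.

no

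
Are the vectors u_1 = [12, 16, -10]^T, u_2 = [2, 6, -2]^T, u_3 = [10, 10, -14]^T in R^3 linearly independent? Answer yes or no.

yes

Form the matrix with these vectors as rows and row reduce.
R2 ← R2 − (1/6)·R1: [0, 10/3, -1/3]
R3 ← R3 − (5/6)·R1: [0, -10/3, -17/3]
R3 ← R3 + R2: [0, 0, -6]
3 nonzero rows, so the 3 vectors span a space of dimension 3.
Since 3 = 3, the vectors are linearly independent.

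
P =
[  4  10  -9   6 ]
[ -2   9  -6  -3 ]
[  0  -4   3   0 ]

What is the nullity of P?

2

Row reduce to echelon form.
R2 ← R2 + (1/2)·R1: [0, 14, -21/2, 0]
R3 ← R3 + (2/7)·R2: [0, 0, 0, 0]
2 nonzero rows, so rank(P) = 2.
P has 4 columns; by rank–nullity, nullity = 4 − 2 = 2.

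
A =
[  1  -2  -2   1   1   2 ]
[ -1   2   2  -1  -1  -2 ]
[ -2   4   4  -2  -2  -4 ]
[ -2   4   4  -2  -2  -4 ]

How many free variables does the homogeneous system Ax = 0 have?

Row reduce to echelon form.
R2 ← R2 + R1: [0, 0, 0, 0, 0, 0]
R3 ← R3 + (2)·R1: [0, 0, 0, 0, 0, 0]
R4 ← R4 + (2)·R1: [0, 0, 0, 0, 0, 0]
1 nonzero row, so rank(A) = 1.
A has 6 columns; by rank–nullity, nullity = 6 − 1 = 5.

5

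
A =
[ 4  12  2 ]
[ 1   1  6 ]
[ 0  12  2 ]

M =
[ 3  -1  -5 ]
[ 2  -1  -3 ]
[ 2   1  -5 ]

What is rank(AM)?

First compute AM:
[[ 40, -14, -66],
 [ 17,   4, -38],
 [ 28, -10, -46]]
Now row reduce the product.
R2 ← R2 − (17/40)·R1: [0, 199/20, -199/20]
R3 ← R3 − (7/10)·R1: [0, -1/5, 1/5]
R3 ← R3 + (4/199)·R2: [0, 0, 0]
2 nonzero rows, so rank(AM) = 2.

2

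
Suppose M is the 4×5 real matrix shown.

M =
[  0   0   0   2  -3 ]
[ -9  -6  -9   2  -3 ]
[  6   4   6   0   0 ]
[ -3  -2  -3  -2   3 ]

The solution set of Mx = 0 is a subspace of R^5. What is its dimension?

3

Row reduce to echelon form.
Swap R1 ↔ R2
R3 ← R3 + (2/3)·R1: [0, 0, 0, 4/3, -2]
R4 ← R4 − (1/3)·R1: [0, 0, 0, -8/3, 4]
R3 ← R3 − (2/3)·R2: [0, 0, 0, 0, 0]
R4 ← R4 + (4/3)·R2: [0, 0, 0, 0, 0]
2 nonzero rows, so rank(M) = 2.
M has 5 columns; by rank–nullity, nullity = 5 − 2 = 3.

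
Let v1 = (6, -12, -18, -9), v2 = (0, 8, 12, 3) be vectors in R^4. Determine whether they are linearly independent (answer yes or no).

yes

Form the matrix with these vectors as rows and row reduce.
2 nonzero rows, so the 2 vectors span a space of dimension 2.
Since 2 = 2, the vectors are linearly independent.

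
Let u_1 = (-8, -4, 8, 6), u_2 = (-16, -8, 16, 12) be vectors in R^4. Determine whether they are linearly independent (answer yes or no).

no

Form the matrix with these vectors as rows and row reduce.
R2 ← R2 − (2)·R1: [0, 0, 0, 0]
1 nonzero row, so the 2 vectors span a space of dimension 1.
Since 1 < 2, the vectors are linearly dependent.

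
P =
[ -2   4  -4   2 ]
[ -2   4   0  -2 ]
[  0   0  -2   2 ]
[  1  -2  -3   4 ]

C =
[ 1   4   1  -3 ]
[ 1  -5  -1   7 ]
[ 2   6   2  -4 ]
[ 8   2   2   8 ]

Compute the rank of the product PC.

2

First compute PC:
[[ 10, -48, -10,  66],
 [-14, -32, -10,  18],
 [ 12,  -8,   0,  24],
 [ 25,   4,   5,  27]]
Now row reduce the product.
R2 ← R2 + (7/5)·R1: [0, -496/5, -24, 552/5]
R3 ← R3 − (6/5)·R1: [0, 248/5, 12, -276/5]
R4 ← R4 − (5/2)·R1: [0, 124, 30, -138]
R3 ← R3 + (1/2)·R2: [0, 0, 0, 0]
R4 ← R4 + (5/4)·R2: [0, 0, 0, 0]
2 nonzero rows, so rank(PC) = 2.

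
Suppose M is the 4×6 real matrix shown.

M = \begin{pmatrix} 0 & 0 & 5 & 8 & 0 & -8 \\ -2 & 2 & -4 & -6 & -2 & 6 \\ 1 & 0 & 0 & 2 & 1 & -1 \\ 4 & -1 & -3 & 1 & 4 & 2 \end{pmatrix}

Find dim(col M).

Row reduce to echelon form.
Swap R1 ↔ R2
R3 ← R3 + (1/2)·R1: [0, 1, -2, -1, 0, 2]
R4 ← R4 + (2)·R1: [0, 3, -11, -11, 0, 14]
Swap R2 ↔ R3
R4 ← R4 − (3)·R2: [0, 0, -5, -8, 0, 8]
R4 ← R4 + R3: [0, 0, 0, 0, 0, 0]
Echelon form has 3 nonzero rows, so rank(M) = 3.
The column space has dimension equal to the rank: 3.

3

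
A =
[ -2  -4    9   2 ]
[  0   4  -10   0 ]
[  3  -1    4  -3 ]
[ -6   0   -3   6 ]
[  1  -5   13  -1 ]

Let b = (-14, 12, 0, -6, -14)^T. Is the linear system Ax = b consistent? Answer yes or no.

Row reduce the augmented matrix [A | b].
R3 ← R3 + (3/2)·R1: [0, -7, 35/2, 0, -21]
R4 ← R4 − (3)·R1: [0, 12, -30, 0, 36]
R5 ← R5 + (1/2)·R1: [0, -7, 35/2, 0, -21]
R3 ← R3 + (7/4)·R2: [0, 0, 0, 0, 0]
R4 ← R4 − (3)·R2: [0, 0, 0, 0, 0]
R5 ← R5 + (7/4)·R2: [0, 0, 0, 0, 0]
The echelon form has 2 nonzero rows, and every pivot lies in the first 4 columns, so rank(A) = rank([A|b]) = 2.
The system is consistent.

yes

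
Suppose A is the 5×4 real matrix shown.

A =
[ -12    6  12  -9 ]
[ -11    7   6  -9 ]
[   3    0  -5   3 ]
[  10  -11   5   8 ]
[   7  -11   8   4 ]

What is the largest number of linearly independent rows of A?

Row reduce to echelon form.
R2 ← R2 − (11/12)·R1: [0, 3/2, -5, -3/4]
R3 ← R3 + (1/4)·R1: [0, 3/2, -2, 3/4]
R4 ← R4 + (5/6)·R1: [0, -6, 15, 1/2]
R5 ← R5 + (7/12)·R1: [0, -15/2, 15, -5/4]
R3 ← R3 − R2: [0, 0, 3, 3/2]
R4 ← R4 + (4)·R2: [0, 0, -5, -5/2]
R5 ← R5 + (5)·R2: [0, 0, -10, -5]
R4 ← R4 + (5/3)·R3: [0, 0, 0, 0]
R5 ← R5 + (10/3)·R3: [0, 0, 0, 0]
Echelon form has 3 nonzero rows, so rank(A) = 3.
The rank gives the maximum number of linearly independent rows: 3.

3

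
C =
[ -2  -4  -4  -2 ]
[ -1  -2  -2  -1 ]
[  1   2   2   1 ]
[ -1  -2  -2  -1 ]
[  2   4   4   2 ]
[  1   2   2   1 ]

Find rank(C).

Row reduce to echelon form.
R2 ← R2 − (1/2)·R1: [0, 0, 0, 0]
R3 ← R3 + (1/2)·R1: [0, 0, 0, 0]
R4 ← R4 − (1/2)·R1: [0, 0, 0, 0]
R5 ← R5 + R1: [0, 0, 0, 0]
R6 ← R6 + (1/2)·R1: [0, 0, 0, 0]
Echelon form has 1 nonzero row, so rank(C) = 1.

1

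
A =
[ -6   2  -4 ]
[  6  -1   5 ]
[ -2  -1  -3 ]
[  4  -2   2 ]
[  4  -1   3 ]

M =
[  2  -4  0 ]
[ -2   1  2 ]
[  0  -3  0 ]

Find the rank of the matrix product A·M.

First compute AM:
[[-16,  38,   4],
 [ 14, -40,  -2],
 [ -2,  16,  -2],
 [ 12, -24,  -4],
 [ 10, -26,  -2]]
Now row reduce the product.
R2 ← R2 + (7/8)·R1: [0, -27/4, 3/2]
R3 ← R3 − (1/8)·R1: [0, 45/4, -5/2]
R4 ← R4 + (3/4)·R1: [0, 9/2, -1]
R5 ← R5 + (5/8)·R1: [0, -9/4, 1/2]
R3 ← R3 + (5/3)·R2: [0, 0, 0]
R4 ← R4 + (2/3)·R2: [0, 0, 0]
R5 ← R5 − (1/3)·R2: [0, 0, 0]
2 nonzero rows, so rank(AM) = 2.

2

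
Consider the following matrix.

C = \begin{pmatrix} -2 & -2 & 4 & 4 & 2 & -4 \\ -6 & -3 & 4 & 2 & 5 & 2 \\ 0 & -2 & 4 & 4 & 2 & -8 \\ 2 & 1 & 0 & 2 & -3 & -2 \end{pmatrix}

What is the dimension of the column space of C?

3

Row reduce to echelon form.
R2 ← R2 − (3)·R1: [0, 3, -8, -10, -1, 14]
R4 ← R4 + R1: [0, -1, 4, 6, -1, -6]
R3 ← R3 + (2/3)·R2: [0, 0, -4/3, -8/3, 4/3, 4/3]
R4 ← R4 + (1/3)·R2: [0, 0, 4/3, 8/3, -4/3, -4/3]
R4 ← R4 + R3: [0, 0, 0, 0, 0, 0]
Echelon form has 3 nonzero rows, so rank(C) = 3.
The column space has dimension equal to the rank: 3.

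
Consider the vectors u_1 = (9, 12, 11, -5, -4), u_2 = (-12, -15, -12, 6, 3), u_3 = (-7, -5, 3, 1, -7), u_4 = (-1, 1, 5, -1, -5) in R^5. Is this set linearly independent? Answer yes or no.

Form the matrix with these vectors as rows and row reduce.
R2 ← R2 + (4/3)·R1: [0, 1, 8/3, -2/3, -7/3]
R3 ← R3 + (7/9)·R1: [0, 13/3, 104/9, -26/9, -91/9]
R4 ← R4 + (1/9)·R1: [0, 7/3, 56/9, -14/9, -49/9]
R3 ← R3 − (13/3)·R2: [0, 0, 0, 0, 0]
R4 ← R4 − (7/3)·R2: [0, 0, 0, 0, 0]
2 nonzero rows, so the 4 vectors span a space of dimension 2.
Since 2 < 4, the vectors are linearly dependent.

no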